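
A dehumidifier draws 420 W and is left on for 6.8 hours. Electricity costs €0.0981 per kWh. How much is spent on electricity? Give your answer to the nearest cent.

€0.28

Energy = 420 W × 6.8 h = 2,856 Wh = 2.856 kWh
Cost = 2.856 kWh × €0.0981/kWh = €0.28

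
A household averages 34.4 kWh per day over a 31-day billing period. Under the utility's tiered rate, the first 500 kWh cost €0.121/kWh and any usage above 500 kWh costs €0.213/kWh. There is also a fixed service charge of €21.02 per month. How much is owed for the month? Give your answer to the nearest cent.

Usage = 34.4 kWh/day × 31 days = 1066.4 kWh
First 500 kWh × €0.121 = €60.50
Remaining 566.4 kWh × €0.213 = €120.64
Energy charge = €181.14; + service €21.02 = €202.16

€202.16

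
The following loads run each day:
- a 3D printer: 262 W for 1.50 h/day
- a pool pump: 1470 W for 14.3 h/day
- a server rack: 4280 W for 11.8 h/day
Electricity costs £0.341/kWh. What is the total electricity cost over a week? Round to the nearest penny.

3D printer: 262 W × 1.50 h × 7 d = 2,751 Wh = 2.751 kWh
pool pump: 1470 W × 14.3 h × 7 d = 147,147 Wh = 147.1 kWh
server rack: 4280 W × 11.8 h × 7 d = 353,528 Wh = 353.5 kWh
Total energy = 2.751 + 147.1 + 353.5 = 503.4 kWh
Cost = 503.4 kWh × £0.341 = £171.67

£171.67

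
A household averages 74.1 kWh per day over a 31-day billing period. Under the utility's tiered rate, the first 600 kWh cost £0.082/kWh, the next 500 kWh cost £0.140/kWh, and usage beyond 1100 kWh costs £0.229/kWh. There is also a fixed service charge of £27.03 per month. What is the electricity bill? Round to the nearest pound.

£420

Usage = 74.1 kWh/day × 31 days = 2297.1 kWh
First 600 kWh × £0.082 = £49.20
Next 500 kWh × £0.140 = £70.00
Remaining 1197.1 kWh × £0.229 = £274.14
Energy charge = £393.34; + service £27.03 = £420.37 ≈ £420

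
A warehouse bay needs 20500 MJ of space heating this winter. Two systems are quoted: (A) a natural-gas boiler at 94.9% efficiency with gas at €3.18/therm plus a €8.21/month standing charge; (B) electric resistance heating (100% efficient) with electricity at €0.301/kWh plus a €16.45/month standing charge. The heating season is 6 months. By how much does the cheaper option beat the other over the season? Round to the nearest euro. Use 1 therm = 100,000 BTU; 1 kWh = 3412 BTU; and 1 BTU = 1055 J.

Heat load = 20500 MJ = 20,500,000,000 J / 1055 = 19,431,280 BTU
Gas: input = 19,431,280 / 0.949 = 20,475,532 BTU = 204.8 therm → 204.8 × €3.18 = €651.12; + 6 × €8.21 standing = €700.38
Electric: 19,431,280 BTU / 3412 = 5,695 kWh → × €0.301 = €1,714.19; + 6 × €16.45 standing = €1,812.89
Difference = |€700.38 − €1,812.89| = €1,112.51 ≈ €1113

€1113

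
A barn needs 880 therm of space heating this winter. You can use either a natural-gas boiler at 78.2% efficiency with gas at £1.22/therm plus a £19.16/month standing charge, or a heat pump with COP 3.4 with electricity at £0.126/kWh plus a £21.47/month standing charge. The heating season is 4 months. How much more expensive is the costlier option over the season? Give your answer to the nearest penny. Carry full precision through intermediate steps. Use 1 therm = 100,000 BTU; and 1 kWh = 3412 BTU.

Heat load = 880 therm × 100,000 = 88,000,000 BTU
Gas: input = 88,000,000 / 0.782 = 112,531,969 BTU = 1,125 therm → 1,125 × £1.22 = £1,372.89; + 4 × £19.16 standing = £1,449.53
Heat pump: 88,000,000 BTU / 3412 = 25,790 kWh heat; / 3.4 = 7,586 kWh in → × £0.126 = £955.80; + 4 × £21.47 standing = £1,041.68
Difference = |£1,449.53 − £1,041.68| = £407.85

£407.85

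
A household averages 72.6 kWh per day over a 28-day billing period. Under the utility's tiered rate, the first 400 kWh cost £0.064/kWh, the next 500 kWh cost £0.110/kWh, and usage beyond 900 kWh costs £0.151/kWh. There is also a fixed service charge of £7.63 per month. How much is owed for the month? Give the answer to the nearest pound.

£259

Usage = 72.6 kWh/day × 28 days = 2032.8 kWh
First 400 kWh × £0.064 = £25.60
Next 500 kWh × £0.110 = £55.00
Remaining 1132.8 kWh × £0.151 = £171.05
Energy charge = £251.65; + service £7.63 = £259.28 ≈ £259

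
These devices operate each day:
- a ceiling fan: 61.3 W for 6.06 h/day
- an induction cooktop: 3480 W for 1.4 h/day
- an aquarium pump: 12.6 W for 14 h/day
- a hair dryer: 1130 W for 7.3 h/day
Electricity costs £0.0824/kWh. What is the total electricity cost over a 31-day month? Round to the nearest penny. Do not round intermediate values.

£34.92

ceiling fan: 61.3 W × 6.06 h × 31 d = 11,516 Wh = 11.52 kWh
induction cooktop: 3480 W × 1.4 h × 31 d = 151,032 Wh = 151 kWh
aquarium pump: 12.6 W × 14 h × 31 d = 5,468 Wh = 5.468 kWh
hair dryer: 1130 W × 7.3 h × 31 d = 255,719 Wh = 255.7 kWh
Total energy = 11.52 + 151 + 5.468 + 255.7 = 423.7 kWh
Cost = 423.7 kWh × £0.0824 = £34.92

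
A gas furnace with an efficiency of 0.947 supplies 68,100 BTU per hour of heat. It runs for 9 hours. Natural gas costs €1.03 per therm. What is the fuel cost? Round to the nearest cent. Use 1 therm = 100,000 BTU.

€6.67

Heat delivered = 68,100 BTU/h × 9 h = 612,900 BTU
Gas input = 612,900 / 0.947 = 647,202 BTU
= 647,202 / 100,000 = 6.472 therm
Cost = 6.472 × €1.03/therm = €6.67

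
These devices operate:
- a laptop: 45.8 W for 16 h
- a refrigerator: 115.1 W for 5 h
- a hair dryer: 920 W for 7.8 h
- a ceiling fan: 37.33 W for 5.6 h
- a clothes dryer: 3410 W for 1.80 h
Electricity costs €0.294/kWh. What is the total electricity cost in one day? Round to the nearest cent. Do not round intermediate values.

€4.36

laptop: 45.8 W × 16 h = 733 Wh = 0.7328 kWh
refrigerator: 115.1 W × 5 h = 576 Wh = 0.5755 kWh
hair dryer: 920 W × 7.8 h = 7,176 Wh = 7.176 kWh
ceiling fan: 37.33 W × 5.6 h = 209 Wh = 0.209 kWh
clothes dryer: 3410 W × 1.80 h = 6,138 Wh = 6.138 kWh
Total energy = 0.7328 + 0.5755 + 7.176 + 0.209 + 6.138 = 14.83 kWh
Cost = 14.83 kWh × €0.294 = €4.36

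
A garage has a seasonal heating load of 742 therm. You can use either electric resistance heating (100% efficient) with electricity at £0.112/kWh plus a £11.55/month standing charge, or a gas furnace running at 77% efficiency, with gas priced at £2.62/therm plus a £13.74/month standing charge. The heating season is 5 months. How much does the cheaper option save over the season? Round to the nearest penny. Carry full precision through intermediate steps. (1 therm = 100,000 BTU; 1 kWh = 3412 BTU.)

Heat load = 742 therm × 100,000 = 74,200,000 BTU
Gas: input = 74,200,000 / 0.77 = 96,363,636 BTU = 963.6 therm → 963.6 × £2.62 = £2,524.73; + 5 × £13.74 standing = £2,593.43
Electric: 74,200,000 BTU / 3412 = 21,750 kWh → × £0.112 = £2,435.64; + 5 × £11.55 standing = £2,493.39
Difference = |£2,593.43 − £2,493.39| = £100.04

£100.04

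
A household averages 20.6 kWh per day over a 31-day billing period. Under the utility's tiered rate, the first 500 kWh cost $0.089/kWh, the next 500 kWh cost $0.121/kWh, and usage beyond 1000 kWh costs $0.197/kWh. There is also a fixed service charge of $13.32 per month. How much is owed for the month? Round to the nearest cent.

Usage = 20.6 kWh/day × 31 days = 638.6 kWh
First 500 kWh × $0.089 = $44.50
Next 138.6 kWh × $0.121 = $16.77
Remaining tier: 0 kWh (not reached)
Energy charge = $61.27; + service $13.32 = $74.59

$74.59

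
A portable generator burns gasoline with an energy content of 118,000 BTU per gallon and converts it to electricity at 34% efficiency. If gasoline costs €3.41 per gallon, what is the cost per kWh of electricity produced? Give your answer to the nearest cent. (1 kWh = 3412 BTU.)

Electrical output per gallon = 118,000 BTU × 0.34 / 3412 BTU/kWh = 11.76 kWh
Cost per kWh = €3.41 / 11.76 kWh = €0.290

€0.29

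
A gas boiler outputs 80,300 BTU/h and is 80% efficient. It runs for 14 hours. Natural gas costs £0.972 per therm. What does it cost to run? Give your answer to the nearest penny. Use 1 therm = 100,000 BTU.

Heat delivered = 80,300 BTU/h × 14 h = 1,124,200 BTU
Gas input = 1,124,200 / 0.80 = 1,405,250 BTU
= 1,405,250 / 100,000 = 14.05 therm
Cost = 14.05 × £0.972/therm = £13.66

£13.66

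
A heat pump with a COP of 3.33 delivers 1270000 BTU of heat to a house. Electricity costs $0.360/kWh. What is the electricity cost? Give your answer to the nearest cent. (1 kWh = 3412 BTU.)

Heat delivered = 1,270,000 BTU / 3412 = 372.2 kWh
Electrical input = 372.2 kWh / 3.33 = 111.8 kWh
Cost = 111.8 × $0.360/kWh = $40.24

$40.24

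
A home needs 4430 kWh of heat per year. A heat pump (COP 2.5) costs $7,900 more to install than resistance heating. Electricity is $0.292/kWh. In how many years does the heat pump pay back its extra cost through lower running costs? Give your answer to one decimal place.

10.2 years

Resistance: 4430 kWh × $0.292 = $1,293.56/yr
Heat pump: 4430 / 2.5 = 1772 kWh in → × $0.292 = $517.42/yr
Annual savings = $776.14
Payback = $7,900 / $776.14 = 10.2 years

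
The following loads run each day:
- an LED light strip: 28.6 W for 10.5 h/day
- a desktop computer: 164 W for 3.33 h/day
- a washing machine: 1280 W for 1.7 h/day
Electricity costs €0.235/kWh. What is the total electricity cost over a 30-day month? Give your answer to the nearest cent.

LED light strip: 28.6 W × 10.5 h × 30 d = 9,009 Wh = 9.009 kWh
desktop computer: 164 W × 3.33 h × 30 d = 16,384 Wh = 16.38 kWh
washing machine: 1280 W × 1.7 h × 30 d = 65,280 Wh = 65.28 kWh
Total energy = 9.009 + 16.38 + 65.28 = 90.67 kWh
Cost = 90.67 kWh × €0.235 = €21.31

€21.31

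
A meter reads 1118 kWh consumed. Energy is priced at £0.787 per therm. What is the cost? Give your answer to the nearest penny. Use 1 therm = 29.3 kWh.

£30.03

1118 kWh × (0.03413 therm/kWh) = 38.16 therm
Cost = 38.16 therm × £0.787/therm = £30.03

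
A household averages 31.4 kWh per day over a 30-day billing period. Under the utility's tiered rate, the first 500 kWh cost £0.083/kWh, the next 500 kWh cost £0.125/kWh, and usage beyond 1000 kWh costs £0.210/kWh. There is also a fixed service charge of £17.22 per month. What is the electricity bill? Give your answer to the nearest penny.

Usage = 31.4 kWh/day × 30 days = 942 kWh
First 500 kWh × £0.083 = £41.50
Next 442 kWh × £0.125 = £55.25
Remaining tier: 0 kWh (not reached)
Energy charge = £96.75; + service £17.22 = £113.97

£113.97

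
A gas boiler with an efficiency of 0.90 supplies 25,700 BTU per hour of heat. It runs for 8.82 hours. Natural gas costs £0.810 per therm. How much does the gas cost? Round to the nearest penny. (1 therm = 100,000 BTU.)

£2.04

Heat delivered = 25,700 BTU/h × 8.82 h = 226,674 BTU
Gas input = 226,674 / 0.90 = 251,860 BTU
= 251,860 / 100,000 = 2.519 therm
Cost = 2.519 × £0.810/therm = £2.04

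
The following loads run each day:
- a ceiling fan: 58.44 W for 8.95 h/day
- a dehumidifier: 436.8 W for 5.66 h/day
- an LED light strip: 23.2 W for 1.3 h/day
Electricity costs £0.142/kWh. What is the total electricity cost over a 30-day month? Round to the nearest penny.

ceiling fan: 58.44 W × 8.95 h × 30 d = 15,691 Wh = 15.69 kWh
dehumidifier: 436.8 W × 5.66 h × 30 d = 74,169 Wh = 74.17 kWh
LED light strip: 23.2 W × 1.3 h × 30 d = 905 Wh = 0.9048 kWh
Total energy = 15.69 + 74.17 + 0.9048 = 90.76 kWh
Cost = 90.76 kWh × £0.142 = £12.89

£12.89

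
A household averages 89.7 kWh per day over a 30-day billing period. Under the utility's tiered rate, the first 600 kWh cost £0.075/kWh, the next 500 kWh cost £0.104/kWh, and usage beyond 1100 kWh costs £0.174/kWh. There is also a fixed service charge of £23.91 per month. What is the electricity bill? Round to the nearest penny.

Usage = 89.7 kWh/day × 30 days = 2691 kWh
First 600 kWh × £0.075 = £45.00
Next 500 kWh × £0.104 = £52.00
Remaining 1591 kWh × £0.174 = £276.83
Energy charge = £373.83; + service £23.91 = £397.74

£397.74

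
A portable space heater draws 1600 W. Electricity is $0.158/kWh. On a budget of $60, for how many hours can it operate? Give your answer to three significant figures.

237 h

Energy budget = $60 / $0.158 per kWh = 379.7 kWh = 379,747 Wh
Runtime = 379,747 Wh / 1600 W = 237.3 h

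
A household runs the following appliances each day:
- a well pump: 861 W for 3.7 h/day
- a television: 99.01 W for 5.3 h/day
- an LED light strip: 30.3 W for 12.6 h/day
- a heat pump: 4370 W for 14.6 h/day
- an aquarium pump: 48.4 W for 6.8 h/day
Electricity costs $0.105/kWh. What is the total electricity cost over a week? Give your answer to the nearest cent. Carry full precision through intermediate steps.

well pump: 861 W × 3.7 h × 7 d = 22,300 Wh = 22.3 kWh
television: 99.01 W × 5.3 h × 7 d = 3,673 Wh = 3.673 kWh
LED light strip: 30.3 W × 12.6 h × 7 d = 2,672 Wh = 2.672 kWh
heat pump: 4370 W × 14.6 h × 7 d = 446,614 Wh = 446.6 kWh
aquarium pump: 48.4 W × 6.8 h × 7 d = 2,304 Wh = 2.304 kWh
Total energy = 22.3 + 3.673 + 2.672 + 446.6 + 2.304 = 477.6 kWh
Cost = 477.6 kWh × $0.105 = $50.14

$50.14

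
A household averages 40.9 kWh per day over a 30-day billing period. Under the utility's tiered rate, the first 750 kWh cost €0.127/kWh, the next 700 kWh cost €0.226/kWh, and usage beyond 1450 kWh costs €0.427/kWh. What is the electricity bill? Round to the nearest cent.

€203.05

Usage = 40.9 kWh/day × 30 days = 1227 kWh
First 750 kWh × €0.127 = €95.25
Next 477 kWh × €0.226 = €107.80
Remaining tier: 0 kWh (not reached)
Total = €203.05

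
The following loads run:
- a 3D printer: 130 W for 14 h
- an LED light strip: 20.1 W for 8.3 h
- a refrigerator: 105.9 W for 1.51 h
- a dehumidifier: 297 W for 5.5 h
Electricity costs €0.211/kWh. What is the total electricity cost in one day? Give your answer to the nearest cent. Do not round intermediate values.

€0.80

3D printer: 130 W × 14 h = 1,820 Wh = 1.82 kWh
LED light strip: 20.1 W × 8.3 h = 167 Wh = 0.1668 kWh
refrigerator: 105.9 W × 1.51 h = 160 Wh = 0.1599 kWh
dehumidifier: 297 W × 5.5 h = 1,634 Wh = 1.633 kWh
Total energy = 1.82 + 0.1668 + 0.1599 + 1.633 = 3.78 kWh
Cost = 3.78 kWh × €0.211 = €0.80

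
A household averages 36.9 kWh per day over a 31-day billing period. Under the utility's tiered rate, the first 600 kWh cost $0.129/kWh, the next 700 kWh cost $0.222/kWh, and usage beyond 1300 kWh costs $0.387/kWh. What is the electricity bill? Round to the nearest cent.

$198.15

Usage = 36.9 kWh/day × 31 days = 1143.9 kWh
First 600 kWh × $0.129 = $77.40
Next 543.9 kWh × $0.222 = $120.75
Remaining tier: 0 kWh (not reached)
Total = $198.15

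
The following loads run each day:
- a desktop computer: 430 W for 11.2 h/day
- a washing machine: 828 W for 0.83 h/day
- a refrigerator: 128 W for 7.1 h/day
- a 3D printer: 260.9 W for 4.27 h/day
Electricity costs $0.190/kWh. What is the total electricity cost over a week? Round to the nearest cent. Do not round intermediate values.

$10.01

desktop computer: 430 W × 11.2 h × 7 d = 33,712 Wh = 33.71 kWh
washing machine: 828 W × 0.83 h × 7 d = 4,811 Wh = 4.811 kWh
refrigerator: 128 W × 7.1 h × 7 d = 6,362 Wh = 6.362 kWh
3D printer: 260.9 W × 4.27 h × 7 d = 7,798 Wh = 7.798 kWh
Total energy = 33.71 + 4.811 + 6.362 + 7.798 = 52.68 kWh
Cost = 52.68 kWh × $0.190 = $10.01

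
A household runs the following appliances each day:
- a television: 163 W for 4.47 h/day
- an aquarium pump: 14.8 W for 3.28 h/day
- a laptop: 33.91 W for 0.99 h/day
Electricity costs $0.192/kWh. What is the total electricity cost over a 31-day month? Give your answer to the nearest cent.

$4.83

television: 163 W × 4.47 h × 31 d = 22,587 Wh = 22.59 kWh
aquarium pump: 14.8 W × 3.28 h × 31 d = 1,505 Wh = 1.505 kWh
laptop: 33.91 W × 0.99 h × 31 d = 1,041 Wh = 1.041 kWh
Total energy = 22.59 + 1.505 + 1.041 = 25.13 kWh
Cost = 25.13 kWh × $0.192 = $4.83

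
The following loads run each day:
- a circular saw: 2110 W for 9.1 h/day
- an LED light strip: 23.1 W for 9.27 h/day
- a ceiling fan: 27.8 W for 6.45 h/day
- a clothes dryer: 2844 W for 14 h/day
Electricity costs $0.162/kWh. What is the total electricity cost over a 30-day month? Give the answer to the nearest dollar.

circular saw: 2110 W × 9.1 h × 30 d = 576,030 Wh = 576 kWh
LED light strip: 23.1 W × 9.27 h × 30 d = 6,424 Wh = 6.424 kWh
ceiling fan: 27.8 W × 6.45 h × 30 d = 5,379 Wh = 5.379 kWh
clothes dryer: 2844 W × 14 h × 30 d = 1,194,480 Wh = 1,194 kWh
Total energy = 576 + 6.424 + 5.379 + 1,194 = 1,782 kWh
Cost = 1,782 kWh × $0.162 = $288.73 ≈ $289

$289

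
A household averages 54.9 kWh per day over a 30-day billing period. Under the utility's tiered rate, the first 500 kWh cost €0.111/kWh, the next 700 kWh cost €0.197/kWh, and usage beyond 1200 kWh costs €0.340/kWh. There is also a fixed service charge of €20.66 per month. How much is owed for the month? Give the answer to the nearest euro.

€366

Usage = 54.9 kWh/day × 30 days = 1647 kWh
First 500 kWh × €0.111 = €55.50
Next 700 kWh × €0.197 = €137.90
Remaining 447 kWh × €0.340 = €151.98
Energy charge = €345.38; + service €20.66 = €366.04 ≈ €366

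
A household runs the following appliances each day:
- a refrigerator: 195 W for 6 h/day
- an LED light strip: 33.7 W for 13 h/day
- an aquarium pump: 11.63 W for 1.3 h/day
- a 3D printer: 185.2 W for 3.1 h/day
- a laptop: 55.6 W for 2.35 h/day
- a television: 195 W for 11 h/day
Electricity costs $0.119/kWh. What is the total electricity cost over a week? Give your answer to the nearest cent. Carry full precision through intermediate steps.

$3.73

refrigerator: 195 W × 6 h × 7 d = 8,190 Wh = 8.19 kWh
LED light strip: 33.7 W × 13 h × 7 d = 3,067 Wh = 3.067 kWh
aquarium pump: 11.63 W × 1.3 h × 7 d = 106 Wh = 0.1058 kWh
3D printer: 185.2 W × 3.1 h × 7 d = 4,019 Wh = 4.019 kWh
laptop: 55.6 W × 2.35 h × 7 d = 915 Wh = 0.9146 kWh
television: 195 W × 11 h × 7 d = 15,015 Wh = 15.02 kWh
Total energy = 8.19 + 3.067 + 0.1058 + 4.019 + 0.9146 + 15.02 = 31.31 kWh
Cost = 31.31 kWh × $0.119 = $3.73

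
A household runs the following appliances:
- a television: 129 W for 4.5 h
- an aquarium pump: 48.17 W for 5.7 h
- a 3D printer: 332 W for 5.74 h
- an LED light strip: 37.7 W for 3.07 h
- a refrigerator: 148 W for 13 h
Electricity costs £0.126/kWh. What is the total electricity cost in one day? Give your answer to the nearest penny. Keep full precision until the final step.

£0.60

television: 129 W × 4.5 h = 580 Wh = 0.5805 kWh
aquarium pump: 48.17 W × 5.7 h = 275 Wh = 0.2746 kWh
3D printer: 332 W × 5.74 h = 1,906 Wh = 1.906 kWh
LED light strip: 37.7 W × 3.07 h = 116 Wh = 0.1157 kWh
refrigerator: 148 W × 13 h = 1,924 Wh = 1.924 kWh
Total energy = 0.5805 + 0.2746 + 1.906 + 0.1157 + 1.924 = 4.8 kWh
Cost = 4.8 kWh × £0.126 = £0.60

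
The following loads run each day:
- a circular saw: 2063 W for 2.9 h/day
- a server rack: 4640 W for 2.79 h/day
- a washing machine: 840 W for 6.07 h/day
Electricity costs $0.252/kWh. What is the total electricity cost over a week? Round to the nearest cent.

circular saw: 2063 W × 2.9 h × 7 d = 41,879 Wh = 41.88 kWh
server rack: 4640 W × 2.79 h × 7 d = 90,619 Wh = 90.62 kWh
washing machine: 840 W × 6.07 h × 7 d = 35,692 Wh = 35.69 kWh
Total energy = 41.88 + 90.62 + 35.69 = 168.2 kWh
Cost = 168.2 kWh × $0.252 = $42.38

$42.38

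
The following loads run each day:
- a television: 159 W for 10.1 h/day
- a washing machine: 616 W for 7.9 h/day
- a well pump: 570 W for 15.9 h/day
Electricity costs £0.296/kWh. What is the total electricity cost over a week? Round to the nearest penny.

£32.19

television: 159 W × 10.1 h × 7 d = 11,241 Wh = 11.24 kWh
washing machine: 616 W × 7.9 h × 7 d = 34,065 Wh = 34.06 kWh
well pump: 570 W × 15.9 h × 7 d = 63,441 Wh = 63.44 kWh
Total energy = 11.24 + 34.06 + 63.44 = 108.7 kWh
Cost = 108.7 kWh × £0.296 = £32.19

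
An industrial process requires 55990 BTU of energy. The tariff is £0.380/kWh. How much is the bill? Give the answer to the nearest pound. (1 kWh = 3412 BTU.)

£6

55990 BTU × (0.00029308 kWh/BTU) = 16.41 kWh
Cost = 16.41 kWh × £0.380/kWh = £6.24 ≈ £6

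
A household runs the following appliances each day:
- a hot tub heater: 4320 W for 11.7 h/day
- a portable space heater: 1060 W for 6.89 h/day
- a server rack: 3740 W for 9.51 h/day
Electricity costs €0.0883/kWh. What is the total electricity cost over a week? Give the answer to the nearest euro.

hot tub heater: 4320 W × 11.7 h × 7 d = 353,808 Wh = 353.8 kWh
portable space heater: 1060 W × 6.89 h × 7 d = 51,124 Wh = 51.12 kWh
server rack: 3740 W × 9.51 h × 7 d = 248,972 Wh = 249 kWh
Total energy = 353.8 + 51.12 + 249 = 653.9 kWh
Cost = 653.9 kWh × €0.0883 = €57.74 ≈ €58

€58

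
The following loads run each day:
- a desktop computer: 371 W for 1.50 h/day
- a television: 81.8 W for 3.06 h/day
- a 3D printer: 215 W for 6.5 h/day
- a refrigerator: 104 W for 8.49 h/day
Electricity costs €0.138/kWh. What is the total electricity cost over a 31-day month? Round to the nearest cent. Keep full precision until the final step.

€13.21

desktop computer: 371 W × 1.50 h × 31 d = 17,252 Wh = 17.25 kWh
television: 81.8 W × 3.06 h × 31 d = 7,760 Wh = 7.76 kWh
3D printer: 215 W × 6.5 h × 31 d = 43,322 Wh = 43.32 kWh
refrigerator: 104 W × 8.49 h × 31 d = 27,372 Wh = 27.37 kWh
Total energy = 17.25 + 7.76 + 43.32 + 27.37 = 95.71 kWh
Cost = 95.71 kWh × €0.138 = €13.21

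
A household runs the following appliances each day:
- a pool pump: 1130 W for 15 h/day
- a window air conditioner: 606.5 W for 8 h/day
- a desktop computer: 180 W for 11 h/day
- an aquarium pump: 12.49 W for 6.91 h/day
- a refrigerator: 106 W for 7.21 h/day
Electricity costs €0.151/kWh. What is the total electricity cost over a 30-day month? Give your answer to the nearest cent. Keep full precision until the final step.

€111.59

pool pump: 1130 W × 15 h × 30 d = 508,500 Wh = 508.5 kWh
window air conditioner: 606.5 W × 8 h × 30 d = 145,560 Wh = 145.6 kWh
desktop computer: 180 W × 11 h × 30 d = 59,400 Wh = 59.4 kWh
aquarium pump: 12.49 W × 6.91 h × 30 d = 2,589 Wh = 2.589 kWh
refrigerator: 106 W × 7.21 h × 30 d = 22,928 Wh = 22.93 kWh
Total energy = 508.5 + 145.6 + 59.4 + 2.589 + 22.93 = 739 kWh
Cost = 739 kWh × €0.151 = €111.59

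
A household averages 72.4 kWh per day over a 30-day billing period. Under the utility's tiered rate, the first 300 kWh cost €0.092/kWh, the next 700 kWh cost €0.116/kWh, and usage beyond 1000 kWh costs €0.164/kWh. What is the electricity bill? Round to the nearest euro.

Usage = 72.4 kWh/day × 30 days = 2172 kWh
First 300 kWh × €0.092 = €27.60
Next 700 kWh × €0.116 = €81.20
Remaining 1172 kWh × €0.164 = €192.21
Total = €301.01 ≈ €301

€301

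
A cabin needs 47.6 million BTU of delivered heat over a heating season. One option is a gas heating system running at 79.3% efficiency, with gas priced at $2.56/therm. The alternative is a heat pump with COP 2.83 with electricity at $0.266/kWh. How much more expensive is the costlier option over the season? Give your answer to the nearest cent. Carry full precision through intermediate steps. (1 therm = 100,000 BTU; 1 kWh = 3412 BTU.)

Heat load = 47.6 × 10⁶ BTU = 47,600,000 BTU
Gas: input = 47,600,000 / 0.793 = 60,025,221 BTU = 600.3 therm → 600.3 × $2.56 = $1,536.65
Heat pump: 47,600,000 BTU / 3412 = 13,950 kWh heat; / 2.83 = 4,930 kWh in → × $0.266 = $1,311.27
Difference = |$1,536.65 − $1,311.27| = $225.37

$225.37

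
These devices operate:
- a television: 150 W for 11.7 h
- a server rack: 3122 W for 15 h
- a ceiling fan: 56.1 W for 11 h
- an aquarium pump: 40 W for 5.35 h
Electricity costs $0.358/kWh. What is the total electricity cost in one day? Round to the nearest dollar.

television: 150 W × 11.7 h = 1,755 Wh = 1.755 kWh
server rack: 3122 W × 15 h = 46,830 Wh = 46.83 kWh
ceiling fan: 56.1 W × 11 h = 617 Wh = 0.6171 kWh
aquarium pump: 40 W × 5.35 h = 214 Wh = 0.214 kWh
Total energy = 1.755 + 46.83 + 0.6171 + 0.214 = 49.42 kWh
Cost = 49.42 kWh × $0.358 = $17.69 ≈ $18

$18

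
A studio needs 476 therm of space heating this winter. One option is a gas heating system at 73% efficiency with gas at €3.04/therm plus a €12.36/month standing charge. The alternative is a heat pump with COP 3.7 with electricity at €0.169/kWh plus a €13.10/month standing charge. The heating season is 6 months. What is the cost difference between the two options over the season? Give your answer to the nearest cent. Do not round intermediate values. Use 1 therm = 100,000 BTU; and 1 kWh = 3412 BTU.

Heat load = 476 therm × 100,000 = 47,600,000 BTU
Gas: input = 47,600,000 / 0.73 = 65,205,479 BTU = 652.1 therm → 652.1 × €3.04 = €1,982.25; + 6 × €12.36 standing = €2,056.41
Heat pump: 47,600,000 BTU / 3412 = 13,950 kWh heat; / 3.7 = 3,770 kWh in → × €0.169 = €637.21; + 6 × €13.10 standing = €715.81
Difference = |€2,056.41 − €715.81| = €1,340.60

€1340.60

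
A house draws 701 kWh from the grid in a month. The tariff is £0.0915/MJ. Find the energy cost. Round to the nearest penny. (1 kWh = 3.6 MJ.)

701 kWh × (3.6 MJ/kWh) = 2,524 MJ
Cost = 2,524 MJ × £0.0915/MJ = £230.91

£230.91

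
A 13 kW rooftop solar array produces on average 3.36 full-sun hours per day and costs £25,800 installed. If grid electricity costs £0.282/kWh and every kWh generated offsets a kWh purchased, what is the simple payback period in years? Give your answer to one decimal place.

5.7 years

Daily generation = 13 kW × 3.36 h = 43.68 kWh
Annual generation = 43.68 × 365 = 15943 kWh
Annual savings = 15943 × £0.282 = £4,495.98
Payback = £25,800 / £4,495.98 = 5.74 years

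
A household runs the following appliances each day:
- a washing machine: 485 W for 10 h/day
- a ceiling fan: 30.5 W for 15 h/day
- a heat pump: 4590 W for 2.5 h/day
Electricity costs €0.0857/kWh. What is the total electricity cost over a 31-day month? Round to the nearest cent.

€44.59

washing machine: 485 W × 10 h × 31 d = 150,350 Wh = 150.3 kWh
ceiling fan: 30.5 W × 15 h × 31 d = 14,182 Wh = 14.18 kWh
heat pump: 4590 W × 2.5 h × 31 d = 355,725 Wh = 355.7 kWh
Total energy = 150.3 + 14.18 + 355.7 = 520.3 kWh
Cost = 520.3 kWh × €0.0857 = €44.59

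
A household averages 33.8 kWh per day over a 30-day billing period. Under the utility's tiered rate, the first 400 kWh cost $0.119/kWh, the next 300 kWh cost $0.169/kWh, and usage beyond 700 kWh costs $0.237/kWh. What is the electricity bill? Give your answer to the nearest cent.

$172.72

Usage = 33.8 kWh/day × 30 days = 1014 kWh
First 400 kWh × $0.119 = $47.60
Next 300 kWh × $0.169 = $50.70
Remaining 314 kWh × $0.237 = $74.42
Total = $172.72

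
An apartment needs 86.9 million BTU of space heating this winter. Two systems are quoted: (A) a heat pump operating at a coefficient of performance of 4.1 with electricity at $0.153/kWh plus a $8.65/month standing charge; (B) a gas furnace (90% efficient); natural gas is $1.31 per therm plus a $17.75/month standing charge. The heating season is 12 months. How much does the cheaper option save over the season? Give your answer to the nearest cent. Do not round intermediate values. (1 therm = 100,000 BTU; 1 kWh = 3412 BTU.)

$423.65

Heat load = 86.9 × 10⁶ BTU = 86,900,000 BTU
Gas: input = 86,900,000 / 0.90 = 96,555,556 BTU = 965.6 therm → 965.6 × $1.31 = $1,264.88; + 12 × $17.75 standing = $1,477.88
Heat pump: 86,900,000 BTU / 3412 = 25,470 kWh heat; / 4.1 = 6,212 kWh in → × $0.153 = $950.43; + 12 × $8.65 standing = $1,054.23
Difference = |$1,477.88 − $1,054.23| = $423.65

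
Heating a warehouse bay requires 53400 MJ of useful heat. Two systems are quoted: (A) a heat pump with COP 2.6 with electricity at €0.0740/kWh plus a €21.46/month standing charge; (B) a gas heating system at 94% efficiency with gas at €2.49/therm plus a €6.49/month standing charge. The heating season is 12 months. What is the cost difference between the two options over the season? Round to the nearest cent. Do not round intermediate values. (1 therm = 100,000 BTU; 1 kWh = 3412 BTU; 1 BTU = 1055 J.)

Heat load = 53400 MJ = 53,400,000,000 J / 1055 = 50,616,114 BTU
Gas: input = 50,616,114 / 0.94 = 53,846,930 BTU = 538.5 therm → 538.5 × €2.49 = €1,340.79; + 12 × €6.49 standing = €1,418.67
Heat pump: 50,616,114 BTU / 3412 = 14,830 kWh heat; / 2.6 = 5,706 kWh in → × €0.0740 = €422.22; + 12 × €21.46 standing = €679.74
Difference = |€1,418.67 − €679.74| = €738.93

€738.93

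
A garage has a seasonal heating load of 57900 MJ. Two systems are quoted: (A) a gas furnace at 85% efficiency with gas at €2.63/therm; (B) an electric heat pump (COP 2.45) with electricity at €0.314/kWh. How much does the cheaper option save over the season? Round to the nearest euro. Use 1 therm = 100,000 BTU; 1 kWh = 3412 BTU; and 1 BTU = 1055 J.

Heat load = 57900 MJ = 57,900,000,000 J / 1055 = 54,881,517 BTU
Gas: input = 54,881,517 / 0.85 = 64,566,490 BTU = 645.7 therm → 645.7 × €2.63 = €1,698.10
Heat pump: 54,881,517 BTU / 3412 = 16,080 kWh heat; / 2.45 = 6,565 kWh in → × €0.314 = €2,061.49
Difference = |€1,698.10 − €2,061.49| = €363.39 ≈ €363

€363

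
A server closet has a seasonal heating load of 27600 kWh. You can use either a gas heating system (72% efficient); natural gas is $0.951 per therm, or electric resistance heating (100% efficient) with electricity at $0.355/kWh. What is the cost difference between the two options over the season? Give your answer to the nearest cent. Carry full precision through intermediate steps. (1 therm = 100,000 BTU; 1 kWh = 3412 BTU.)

Heat load = 27600 kWh × 3412 = 94,171,200 BTU
Gas: input = 94,171,200 / 0.72 = 130,793,333 BTU = 1,308 therm → 1,308 × $0.951 = $1,243.84
Electric: 94,171,200 BTU / 3412 = 27,600 kWh → × $0.355 = $9,798.00
Difference = |$1,243.84 − $9,798.00| = $8,554.16

$8554.16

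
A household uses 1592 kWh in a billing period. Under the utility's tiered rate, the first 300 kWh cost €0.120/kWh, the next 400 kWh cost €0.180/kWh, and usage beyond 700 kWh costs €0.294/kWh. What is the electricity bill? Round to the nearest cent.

€370.25

First 300 kWh × €0.120 = €36.00
Next 400 kWh × €0.180 = €72.00
Remaining 892 kWh × €0.294 = €262.25
Total = €370.25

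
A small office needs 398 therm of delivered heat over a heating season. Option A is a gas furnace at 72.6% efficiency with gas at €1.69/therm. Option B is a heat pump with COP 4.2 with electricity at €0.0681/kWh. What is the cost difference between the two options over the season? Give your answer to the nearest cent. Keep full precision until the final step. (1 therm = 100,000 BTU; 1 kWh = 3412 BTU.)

Heat load = 398 therm × 100,000 = 39,800,000 BTU
Gas: input = 39,800,000 / 0.726 = 54,820,937 BTU = 548.2 therm → 548.2 × €1.69 = €926.47
Heat pump: 39,800,000 BTU / 3412 = 11,660 kWh heat; / 4.2 = 2,777 kWh in → × €0.0681 = €189.13
Difference = |€926.47 − €189.13| = €737.34

€737.34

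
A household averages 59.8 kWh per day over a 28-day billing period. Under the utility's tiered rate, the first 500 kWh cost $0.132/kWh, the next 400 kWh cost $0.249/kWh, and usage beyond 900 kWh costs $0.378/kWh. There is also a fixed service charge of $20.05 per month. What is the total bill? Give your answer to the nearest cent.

$478.37

Usage = 59.8 kWh/day × 28 days = 1674.4 kWh
First 500 kWh × $0.132 = $66.00
Next 400 kWh × $0.249 = $99.60
Remaining 774.4 kWh × $0.378 = $292.72
Energy charge = $458.32; + service $20.05 = $478.37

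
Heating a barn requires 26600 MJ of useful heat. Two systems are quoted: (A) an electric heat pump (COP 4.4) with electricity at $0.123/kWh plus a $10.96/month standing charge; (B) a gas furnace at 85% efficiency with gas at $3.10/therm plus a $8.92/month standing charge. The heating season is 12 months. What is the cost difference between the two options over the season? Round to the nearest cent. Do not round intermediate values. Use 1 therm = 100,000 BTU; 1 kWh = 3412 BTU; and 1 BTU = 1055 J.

Heat load = 26600 MJ = 26,600,000,000 J / 1055 = 25,213,270 BTU
Gas: input = 25,213,270 / 0.85 = 29,662,671 BTU = 296.6 therm → 296.6 × $3.10 = $919.54; + 12 × $8.92 standing = $1,026.58
Heat pump: 25,213,270 BTU / 3412 = 7,390 kWh heat; / 4.4 = 1,679 kWh in → × $0.123 = $206.57; + 12 × $10.96 standing = $338.09
Difference = |$1,026.58 − $338.09| = $688.49

$688.49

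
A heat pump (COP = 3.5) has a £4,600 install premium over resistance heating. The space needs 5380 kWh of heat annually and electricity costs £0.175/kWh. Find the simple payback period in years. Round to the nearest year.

7 years

Resistance: 5380 kWh × £0.175 = £941.50/yr
Heat pump: 5380 / 3.5 = 1537 kWh in → × £0.175 = £269.00/yr
Annual savings = £672.50
Payback = £4,600 / £672.50 = 6.84 years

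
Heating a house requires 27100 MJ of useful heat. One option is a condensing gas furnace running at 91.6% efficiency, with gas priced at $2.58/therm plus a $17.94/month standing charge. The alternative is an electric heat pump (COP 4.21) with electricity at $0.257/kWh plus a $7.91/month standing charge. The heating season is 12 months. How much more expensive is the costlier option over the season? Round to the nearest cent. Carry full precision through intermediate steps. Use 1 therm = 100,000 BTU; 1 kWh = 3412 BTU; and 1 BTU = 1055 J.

$384.29

Heat load = 27100 MJ = 27,100,000,000 J / 1055 = 25,687,204 BTU
Gas: input = 25,687,204 / 0.916 = 28,042,799 BTU = 280.4 therm → 280.4 × $2.58 = $723.50; + 12 × $17.94 standing = $938.78
Heat pump: 25,687,204 BTU / 3412 = 7,528 kWh heat; / 4.21 = 1,788 kWh in → × $0.257 = $459.58; + 12 × $7.91 standing = $554.50
Difference = |$938.78 − $554.50| = $384.29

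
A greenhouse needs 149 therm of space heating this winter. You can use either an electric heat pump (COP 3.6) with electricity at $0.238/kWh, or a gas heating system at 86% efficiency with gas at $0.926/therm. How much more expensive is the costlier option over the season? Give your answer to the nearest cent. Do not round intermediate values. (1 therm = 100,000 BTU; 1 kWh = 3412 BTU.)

Heat load = 149 therm × 100,000 = 14,900,000 BTU
Gas: input = 14,900,000 / 0.86 = 17,325,581 BTU = 173.3 therm → 173.3 × $0.926 = $160.43
Heat pump: 14,900,000 BTU / 3412 = 4,367 kWh heat; / 3.6 = 1,213 kWh in → × $0.238 = $288.70
Difference = |$160.43 − $288.70| = $128.27

$128.27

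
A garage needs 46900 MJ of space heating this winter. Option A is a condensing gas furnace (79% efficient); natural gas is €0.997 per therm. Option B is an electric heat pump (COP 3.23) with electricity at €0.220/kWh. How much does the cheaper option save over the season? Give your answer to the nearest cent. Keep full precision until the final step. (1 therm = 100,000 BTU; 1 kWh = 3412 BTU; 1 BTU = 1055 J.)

Heat load = 46900 MJ = 46,900,000,000 J / 1055 = 44,454,976 BTU
Gas: input = 44,454,976 / 0.79 = 56,272,122 BTU = 562.7 therm → 562.7 × €0.997 = €561.03
Heat pump: 44,454,976 BTU / 3412 = 13,030 kWh heat; / 3.23 = 4,034 kWh in → × €0.220 = €887.42
Difference = |€561.03 − €887.42| = €326.39

€326.39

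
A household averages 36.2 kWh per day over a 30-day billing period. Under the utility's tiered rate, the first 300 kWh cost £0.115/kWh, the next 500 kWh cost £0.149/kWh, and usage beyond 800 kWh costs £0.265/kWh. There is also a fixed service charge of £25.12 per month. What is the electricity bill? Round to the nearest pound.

£210

Usage = 36.2 kWh/day × 30 days = 1086 kWh
First 300 kWh × £0.115 = £34.50
Next 500 kWh × £0.149 = £74.50
Remaining 286 kWh × £0.265 = £75.79
Energy charge = £184.79; + service £25.12 = £209.91 ≈ £210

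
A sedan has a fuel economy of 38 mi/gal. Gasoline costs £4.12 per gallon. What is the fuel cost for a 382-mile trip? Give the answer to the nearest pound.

£41

Fuel = 382 mi / 38 mpg = 10.05 gal
Cost = 10.05 gal × £4.12/gal = £41.42 ≈ £41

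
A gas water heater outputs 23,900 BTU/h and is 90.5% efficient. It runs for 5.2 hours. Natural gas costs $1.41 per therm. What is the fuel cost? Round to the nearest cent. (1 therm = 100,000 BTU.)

$1.94

Heat delivered = 23,900 BTU/h × 5.2 h = 124,280 BTU
Gas input = 124,280 / 0.905 = 137,326 BTU
= 137,326 / 100,000 = 1.373 therm
Cost = 1.373 × $1.41/therm = $1.94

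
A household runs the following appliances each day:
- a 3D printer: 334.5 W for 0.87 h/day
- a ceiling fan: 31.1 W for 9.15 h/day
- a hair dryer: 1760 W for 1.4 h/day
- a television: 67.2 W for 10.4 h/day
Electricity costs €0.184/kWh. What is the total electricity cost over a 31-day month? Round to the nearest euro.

€21

3D printer: 334.5 W × 0.87 h × 31 d = 9,021 Wh = 9.021 kWh
ceiling fan: 31.1 W × 9.15 h × 31 d = 8,822 Wh = 8.822 kWh
hair dryer: 1760 W × 1.4 h × 31 d = 76,384 Wh = 76.38 kWh
television: 67.2 W × 10.4 h × 31 d = 21,665 Wh = 21.67 kWh
Total energy = 9.021 + 8.822 + 76.38 + 21.67 = 115.9 kWh
Cost = 115.9 kWh × €0.184 = €21.32 ≈ €21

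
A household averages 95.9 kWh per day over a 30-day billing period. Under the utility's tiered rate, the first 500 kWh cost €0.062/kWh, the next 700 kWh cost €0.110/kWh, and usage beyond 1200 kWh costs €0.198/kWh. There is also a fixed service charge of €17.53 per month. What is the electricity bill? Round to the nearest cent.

Usage = 95.9 kWh/day × 30 days = 2877 kWh
First 500 kWh × €0.062 = €31.00
Next 700 kWh × €0.110 = €77.00
Remaining 1677 kWh × €0.198 = €332.05
Energy charge = €440.05; + service €17.53 = €457.58

€457.58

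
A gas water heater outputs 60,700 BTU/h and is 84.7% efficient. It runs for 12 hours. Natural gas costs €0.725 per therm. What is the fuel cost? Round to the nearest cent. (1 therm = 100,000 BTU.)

€6.23

Heat delivered = 60,700 BTU/h × 12 h = 728,400 BTU
Gas input = 728,400 / 0.847 = 859,976 BTU
= 859,976 / 100,000 = 8.6 therm
Cost = 8.6 × €0.725/therm = €6.23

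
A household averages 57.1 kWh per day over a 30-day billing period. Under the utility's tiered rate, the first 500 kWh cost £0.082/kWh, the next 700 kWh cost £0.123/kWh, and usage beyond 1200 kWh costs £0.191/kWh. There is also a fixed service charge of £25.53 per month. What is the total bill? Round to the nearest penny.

Usage = 57.1 kWh/day × 30 days = 1713 kWh
First 500 kWh × £0.082 = £41.00
Next 700 kWh × £0.123 = £86.10
Remaining 513 kWh × £0.191 = £97.98
Energy charge = £225.08; + service £25.53 = £250.61

£250.61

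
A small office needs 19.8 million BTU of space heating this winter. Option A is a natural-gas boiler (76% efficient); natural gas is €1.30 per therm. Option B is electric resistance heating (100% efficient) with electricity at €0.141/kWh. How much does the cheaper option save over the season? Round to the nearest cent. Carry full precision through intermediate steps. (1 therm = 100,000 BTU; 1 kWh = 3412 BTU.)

€479.55

Heat load = 19.8 × 10⁶ BTU = 19,800,000 BTU
Gas: input = 19,800,000 / 0.76 = 26,052,632 BTU = 260.5 therm → 260.5 × €1.30 = €338.68
Electric: 19,800,000 BTU / 3412 = 5,803 kWh → × €0.141 = €818.23
Difference = |€338.68 − €818.23| = €479.55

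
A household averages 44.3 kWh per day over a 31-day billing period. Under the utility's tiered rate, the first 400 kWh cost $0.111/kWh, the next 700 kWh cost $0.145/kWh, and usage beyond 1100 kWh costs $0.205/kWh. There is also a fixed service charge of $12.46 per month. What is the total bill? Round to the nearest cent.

$214.39

Usage = 44.3 kWh/day × 31 days = 1373.3 kWh
First 400 kWh × $0.111 = $44.40
Next 700 kWh × $0.145 = $101.50
Remaining 273.3 kWh × $0.205 = $56.03
Energy charge = $201.93; + service $12.46 = $214.39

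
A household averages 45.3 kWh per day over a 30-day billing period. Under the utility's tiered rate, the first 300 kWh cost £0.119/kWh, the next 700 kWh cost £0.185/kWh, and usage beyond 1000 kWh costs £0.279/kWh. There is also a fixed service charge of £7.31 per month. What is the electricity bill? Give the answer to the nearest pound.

Usage = 45.3 kWh/day × 30 days = 1359 kWh
First 300 kWh × £0.119 = £35.70
Next 700 kWh × £0.185 = £129.50
Remaining 359 kWh × £0.279 = £100.16
Energy charge = £265.36; + service £7.31 = £272.67 ≈ £273

£273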